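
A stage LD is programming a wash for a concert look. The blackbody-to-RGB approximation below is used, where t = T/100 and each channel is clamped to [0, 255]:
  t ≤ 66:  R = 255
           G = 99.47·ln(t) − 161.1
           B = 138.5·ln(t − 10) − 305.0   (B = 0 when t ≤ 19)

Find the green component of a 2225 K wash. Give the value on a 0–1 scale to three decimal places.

t = 2225/100 = 22.25; the t ≤ 66 branch applies.
G = 99.47·ln 22.25 − 161.1 = 99.47·3.1023 − 161.1 = 147.490.
On a 0–1 scale: 147.490/255 = 0.5784 → 0.578.

0.578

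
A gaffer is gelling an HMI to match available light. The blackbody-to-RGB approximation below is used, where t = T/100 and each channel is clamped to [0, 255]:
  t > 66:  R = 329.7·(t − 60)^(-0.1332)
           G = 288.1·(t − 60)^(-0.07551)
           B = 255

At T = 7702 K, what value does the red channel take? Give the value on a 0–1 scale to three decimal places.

t = 7702/100 = 77.02; the t > 66 branch applies.
R = 329.7·(77.02 − 60)^(-0.1332) = 329.7·17.02^(-0.1332) = 329.7·0.68555 = 226.024.
On a 0–1 scale: 226.024/255 = 0.8864 → 0.886.

0.886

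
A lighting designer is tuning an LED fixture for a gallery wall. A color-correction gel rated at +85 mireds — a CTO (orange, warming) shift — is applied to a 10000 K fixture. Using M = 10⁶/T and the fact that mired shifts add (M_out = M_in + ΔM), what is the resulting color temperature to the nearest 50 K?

M_in = 10⁶/10000 = 100.00 mireds.
M_out = 100.00 + (+85) = 185.00 mireds.
T_out = 10⁶/185.00 = 5405.4 K → 5400 K.

5400 K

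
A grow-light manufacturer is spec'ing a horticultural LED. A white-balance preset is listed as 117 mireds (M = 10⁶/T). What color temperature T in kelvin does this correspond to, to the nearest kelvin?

T = 10⁶ / 117 = 8547.01 K → 8547 K.

8547 K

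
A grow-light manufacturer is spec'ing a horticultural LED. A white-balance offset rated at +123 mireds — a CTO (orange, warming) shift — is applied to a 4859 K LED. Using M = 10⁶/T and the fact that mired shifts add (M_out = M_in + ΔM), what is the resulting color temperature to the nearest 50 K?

3050 K

M_in = 10⁶/4859 = 205.80 mireds.
M_out = 205.80 + (+123) = 328.80 mireds.
T_out = 10⁶/328.80 = 3041.3 K → 3050 K.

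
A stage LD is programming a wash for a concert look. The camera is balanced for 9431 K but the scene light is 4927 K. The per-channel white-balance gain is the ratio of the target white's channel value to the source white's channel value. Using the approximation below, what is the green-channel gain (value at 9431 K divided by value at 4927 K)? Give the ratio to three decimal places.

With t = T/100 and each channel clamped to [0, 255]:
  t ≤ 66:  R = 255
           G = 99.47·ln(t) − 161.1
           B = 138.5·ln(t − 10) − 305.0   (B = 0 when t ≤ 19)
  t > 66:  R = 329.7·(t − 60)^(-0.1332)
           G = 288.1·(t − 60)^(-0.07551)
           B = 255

0.974

At 4927 K (t = 49.27):
  G = 99.47·ln 49.27 − 161.1 = 99.47·3.8973 − 161.1 = 226.566.
At 9431 K (t = 94.31):
  G = 288.1·(94.31 − 60)^(-0.07551) = 288.1·34.31^(-0.07551) = 288.1·0.76570 = 220.599.
Gain = 220.599 / 226.566 = 0.9737 → 0.974.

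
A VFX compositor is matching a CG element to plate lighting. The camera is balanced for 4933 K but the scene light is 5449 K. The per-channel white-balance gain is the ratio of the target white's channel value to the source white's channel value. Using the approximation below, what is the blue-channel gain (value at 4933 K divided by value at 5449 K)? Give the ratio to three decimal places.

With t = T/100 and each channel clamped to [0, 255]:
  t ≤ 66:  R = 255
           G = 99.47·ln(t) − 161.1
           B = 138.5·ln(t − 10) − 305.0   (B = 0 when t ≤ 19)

At 5449 K (t = 54.49):
  B = 138.5·ln(54.49 − 10) − 305.0 = 138.5·ln 44.49 − 305.0 = 138.5·3.7953 − 305.0 = 220.644.
At 4933 K (t = 49.33):
  B = 138.5·ln(49.33 − 10) − 305.0 = 138.5·ln 39.33 − 305.0 = 138.5·3.6720 − 305.0 = 203.570.
Gain = 203.570 / 220.644 = 0.9226 → 0.923.

0.923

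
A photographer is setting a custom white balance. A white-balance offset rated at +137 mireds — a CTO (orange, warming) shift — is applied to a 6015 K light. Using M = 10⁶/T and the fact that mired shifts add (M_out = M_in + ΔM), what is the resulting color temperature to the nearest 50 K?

3300 K

M_in = 10⁶/6015 = 166.25 mireds.
M_out = 166.25 + (+137) = 303.25 mireds.
T_out = 10⁶/303.25 = 3297.6 K → 3300 K.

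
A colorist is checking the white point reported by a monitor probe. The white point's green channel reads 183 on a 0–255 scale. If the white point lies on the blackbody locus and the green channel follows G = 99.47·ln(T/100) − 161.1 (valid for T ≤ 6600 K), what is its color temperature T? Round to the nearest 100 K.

3200 K

ln t = (183 + 161.1) / 99.47 = 3.4593.
t = e^3.4593 = 31.796.
T = 100·t = 3180 K → 3200 K to the nearest 100 K.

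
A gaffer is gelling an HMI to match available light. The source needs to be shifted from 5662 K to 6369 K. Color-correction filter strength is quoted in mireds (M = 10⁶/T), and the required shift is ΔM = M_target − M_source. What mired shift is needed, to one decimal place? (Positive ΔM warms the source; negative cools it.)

M_source = 10⁶/5662 = 176.616; M_target = 10⁶/6369 = 157.011.
ΔM = 157.011 − 176.616 = -19.606 → -19.6 mireds, a cooling shift.

-19.6 mireds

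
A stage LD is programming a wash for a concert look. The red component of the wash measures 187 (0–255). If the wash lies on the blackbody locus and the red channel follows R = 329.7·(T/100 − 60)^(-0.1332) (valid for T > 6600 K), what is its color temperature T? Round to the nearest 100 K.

(t − 60)^(-0.1332) = 187/329.7 = 0.56718.
t − 60 = 0.56718^(1/-0.1332) = 0.56718^(-7.508) = 70.620, so t = 130.620.
T = 100·t = 13062 K → 13100 K to the nearest 100 K.

13100 K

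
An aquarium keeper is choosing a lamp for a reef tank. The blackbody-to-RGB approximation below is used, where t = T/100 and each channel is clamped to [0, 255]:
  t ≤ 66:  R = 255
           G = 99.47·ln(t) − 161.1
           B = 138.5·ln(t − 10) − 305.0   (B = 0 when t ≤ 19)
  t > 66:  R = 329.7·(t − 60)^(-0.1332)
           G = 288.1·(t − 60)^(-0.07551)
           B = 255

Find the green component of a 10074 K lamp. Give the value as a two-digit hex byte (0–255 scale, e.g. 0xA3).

0xDA

t = 10074/100 = 100.74; the t > 66 branch applies.
G = 288.1·(100.74 − 60)^(-0.07551) = 288.1·40.74^(-0.07551) = 288.1·0.75584 = 217.756.
Rounded: 218; in hex, 0xDA.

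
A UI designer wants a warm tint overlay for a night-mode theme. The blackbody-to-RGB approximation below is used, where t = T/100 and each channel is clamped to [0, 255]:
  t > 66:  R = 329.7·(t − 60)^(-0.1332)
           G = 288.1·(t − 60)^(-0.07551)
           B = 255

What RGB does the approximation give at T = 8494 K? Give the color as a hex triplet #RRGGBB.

t = 8494/100 = 84.94; the t > 66 branch applies.
R = 329.7·(84.94 − 60)^(-0.1332) = 329.7·24.94^(-0.1332) = 329.7·0.65153 = 214.809.
G = 288.1·(84.94 − 60)^(-0.07551) = 288.1·24.94^(-0.07551) = 288.1·0.78437 = 225.977.
B = 255 by definition for t > 66.
Rounded: (215, 226, 255).
In hex: #D7E2FF.

#D7E2FF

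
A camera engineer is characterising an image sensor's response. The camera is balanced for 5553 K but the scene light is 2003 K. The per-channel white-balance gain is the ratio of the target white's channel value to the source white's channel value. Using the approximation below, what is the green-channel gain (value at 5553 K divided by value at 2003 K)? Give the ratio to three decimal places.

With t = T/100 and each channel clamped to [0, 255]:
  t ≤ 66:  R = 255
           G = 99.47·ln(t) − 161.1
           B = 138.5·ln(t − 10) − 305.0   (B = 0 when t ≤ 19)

At 2003 K (t = 20.03):
  G = 99.47·ln 20.03 − 161.1 = 99.47·2.9972 − 161.1 = 137.035.
At 5553 K (t = 55.53):
  G = 99.47·ln 55.53 − 161.1 = 99.47·4.0169 − 161.1 = 238.463.
Gain = 238.463 / 137.035 = 1.7402 → 1.740.

1.740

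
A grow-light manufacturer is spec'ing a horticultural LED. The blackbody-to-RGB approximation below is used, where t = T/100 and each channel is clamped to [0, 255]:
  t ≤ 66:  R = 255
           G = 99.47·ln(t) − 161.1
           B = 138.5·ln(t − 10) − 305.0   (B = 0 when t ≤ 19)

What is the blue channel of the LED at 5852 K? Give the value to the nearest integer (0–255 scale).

233

t = 5852/100 = 58.52; the t ≤ 66 branch applies.
B = 138.5·ln(58.52 − 10) − 305.0 = 138.5·ln 48.52 − 305.0 = 138.5·3.8820 − 305.0 = 232.654.
Rounded: 233.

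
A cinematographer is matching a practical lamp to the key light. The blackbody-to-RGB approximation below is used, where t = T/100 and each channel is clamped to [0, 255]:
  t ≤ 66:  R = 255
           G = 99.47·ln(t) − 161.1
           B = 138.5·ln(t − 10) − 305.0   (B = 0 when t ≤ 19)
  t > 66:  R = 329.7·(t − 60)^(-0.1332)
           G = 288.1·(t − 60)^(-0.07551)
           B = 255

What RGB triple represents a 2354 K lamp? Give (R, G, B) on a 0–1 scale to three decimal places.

(1.000, 0.600, 0.219)

t = 2354/100 = 23.54; the t ≤ 66 branch applies.
R = 255 by definition for t ≤ 66.
G = 99.47·ln 23.54 − 161.1 = 99.47·3.1587 − 161.1 = 153.096.
B = 138.5·ln(23.54 − 10) − 305.0 = 138.5·ln 13.54 − 305.0 = 138.5·2.6056 − 305.0 = 55.882.
Dividing each by 255: (1.0000, 0.6004, 0.2191) → (1.000, 0.600, 0.219).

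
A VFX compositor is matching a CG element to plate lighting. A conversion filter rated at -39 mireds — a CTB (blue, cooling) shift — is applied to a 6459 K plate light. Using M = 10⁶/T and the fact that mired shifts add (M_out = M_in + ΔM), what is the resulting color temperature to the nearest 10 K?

M_in = 10⁶/6459 = 154.82 mireds.
M_out = 154.82 + (-39) = 115.82 mireds.
T_out = 10⁶/115.82 = 8633.9 K → 8630 K.

8630 K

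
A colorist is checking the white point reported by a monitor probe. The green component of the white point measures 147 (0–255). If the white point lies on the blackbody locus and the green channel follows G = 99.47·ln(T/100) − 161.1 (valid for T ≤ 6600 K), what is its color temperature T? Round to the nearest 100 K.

2200 K

ln t = (147 + 161.1) / 99.47 = 3.0974.
t = e^3.0974 = 22.141.
T = 100·t = 2214 K → 2200 K to the nearest 100 K.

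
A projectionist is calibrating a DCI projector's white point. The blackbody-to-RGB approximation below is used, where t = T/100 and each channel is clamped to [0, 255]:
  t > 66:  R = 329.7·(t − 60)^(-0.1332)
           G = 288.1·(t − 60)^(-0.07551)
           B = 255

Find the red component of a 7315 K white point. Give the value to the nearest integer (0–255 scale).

234

t = 7315/100 = 73.15; the t > 66 branch applies.
R = 329.7·(73.15 − 60)^(-0.1332) = 329.7·13.15^(-0.1332) = 329.7·0.70951 = 233.926.
Rounded: 234.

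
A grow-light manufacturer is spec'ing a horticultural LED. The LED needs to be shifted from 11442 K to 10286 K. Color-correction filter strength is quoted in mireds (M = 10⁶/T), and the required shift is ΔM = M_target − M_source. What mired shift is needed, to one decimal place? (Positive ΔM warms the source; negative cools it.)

M_source = 10⁶/11442 = 87.397; M_target = 10⁶/10286 = 97.220.
ΔM = 97.220 − 87.397 = 9.822 → +9.8 mireds, a warming shift.

+9.8 mireds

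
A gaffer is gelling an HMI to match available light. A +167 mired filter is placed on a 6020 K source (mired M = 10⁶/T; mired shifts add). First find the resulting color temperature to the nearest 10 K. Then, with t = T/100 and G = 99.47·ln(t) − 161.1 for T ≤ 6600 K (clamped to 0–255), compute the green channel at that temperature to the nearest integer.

M_in = 10⁶/6020 = 166.11; M_out = 166.11 + (+167) = 333.11.
T_out = 10⁶/333.11 = 3002.0 K → 3000 K; t = 30.
G = 99.47·ln 30 − 161.1 = 99.47·3.4012 − 161.1 = 177.217.
Rounded: 177.

177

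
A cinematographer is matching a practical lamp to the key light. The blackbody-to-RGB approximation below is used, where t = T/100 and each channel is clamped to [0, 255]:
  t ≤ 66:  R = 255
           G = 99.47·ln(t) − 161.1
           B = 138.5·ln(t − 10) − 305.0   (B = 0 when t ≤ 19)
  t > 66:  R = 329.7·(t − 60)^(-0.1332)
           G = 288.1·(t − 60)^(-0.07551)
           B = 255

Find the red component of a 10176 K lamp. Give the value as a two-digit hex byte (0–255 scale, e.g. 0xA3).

0xC9

t = 10176/100 = 101.76; the t > 66 branch applies.
R = 329.7·(101.76 − 60)^(-0.1332) = 329.7·41.76^(-0.1332) = 329.7·0.60830 = 200.555.
Rounded: 201; in hex, 0xC9.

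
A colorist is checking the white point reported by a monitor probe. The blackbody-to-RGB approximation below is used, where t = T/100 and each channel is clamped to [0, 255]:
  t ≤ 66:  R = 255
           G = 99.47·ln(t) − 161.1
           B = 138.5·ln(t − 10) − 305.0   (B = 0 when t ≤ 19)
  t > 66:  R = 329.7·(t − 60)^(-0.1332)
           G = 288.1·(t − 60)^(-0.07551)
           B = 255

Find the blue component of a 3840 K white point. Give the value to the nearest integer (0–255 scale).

158

t = 3840/100 = 38.4; the t ≤ 66 branch applies.
B = 138.5·ln(38.4 − 10) − 305.0 = 138.5·ln 28.4 − 305.0 = 138.5·3.3464 − 305.0 = 158.475.
Rounded: 158.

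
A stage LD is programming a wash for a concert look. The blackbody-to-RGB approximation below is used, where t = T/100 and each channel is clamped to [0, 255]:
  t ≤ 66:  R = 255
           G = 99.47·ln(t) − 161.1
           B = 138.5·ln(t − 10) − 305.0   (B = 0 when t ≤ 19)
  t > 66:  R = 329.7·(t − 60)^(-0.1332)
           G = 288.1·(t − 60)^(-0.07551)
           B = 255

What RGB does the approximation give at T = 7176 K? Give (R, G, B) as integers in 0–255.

(237, 239, 255)

t = 7176/100 = 71.76; the t > 66 branch applies.
R = 329.7·(71.76 − 60)^(-0.1332) = 329.7·11.76^(-0.1332) = 329.7·0.72015 = 237.433.
G = 288.1·(71.76 − 60)^(-0.07551) = 288.1·11.76^(-0.07551) = 288.1·0.83018 = 239.176.
B = 255 by definition for t > 66.
Rounded: (237, 239, 255).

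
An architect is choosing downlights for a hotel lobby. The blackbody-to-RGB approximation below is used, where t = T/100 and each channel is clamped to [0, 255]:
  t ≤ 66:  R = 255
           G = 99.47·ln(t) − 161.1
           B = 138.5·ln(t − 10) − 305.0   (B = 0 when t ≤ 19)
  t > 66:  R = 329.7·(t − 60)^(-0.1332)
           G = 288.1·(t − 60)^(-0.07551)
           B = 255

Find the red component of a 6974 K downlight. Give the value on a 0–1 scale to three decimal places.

0.955

t = 6974/100 = 69.74; the t > 66 branch applies.
R = 329.7·(69.74 − 60)^(-0.1332) = 329.7·9.74^(-0.1332) = 329.7·0.73845 = 243.469.
On a 0–1 scale: 243.469/255 = 0.9548 → 0.955.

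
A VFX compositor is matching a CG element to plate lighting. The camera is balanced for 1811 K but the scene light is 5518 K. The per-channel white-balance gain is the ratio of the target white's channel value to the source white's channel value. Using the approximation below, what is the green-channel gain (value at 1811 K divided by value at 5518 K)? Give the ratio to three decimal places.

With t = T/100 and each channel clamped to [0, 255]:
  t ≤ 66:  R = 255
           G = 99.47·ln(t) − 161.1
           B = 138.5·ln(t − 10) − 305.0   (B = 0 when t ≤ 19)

At 5518 K (t = 55.18):
  G = 99.47·ln 55.18 − 161.1 = 99.47·4.0106 − 161.1 = 237.834.
At 1811 K (t = 18.11):
  G = 99.47·ln 18.11 − 161.1 = 99.47·2.8965 − 161.1 = 127.011.
Gain = 127.011 / 237.834 = 0.5340 → 0.534.

0.534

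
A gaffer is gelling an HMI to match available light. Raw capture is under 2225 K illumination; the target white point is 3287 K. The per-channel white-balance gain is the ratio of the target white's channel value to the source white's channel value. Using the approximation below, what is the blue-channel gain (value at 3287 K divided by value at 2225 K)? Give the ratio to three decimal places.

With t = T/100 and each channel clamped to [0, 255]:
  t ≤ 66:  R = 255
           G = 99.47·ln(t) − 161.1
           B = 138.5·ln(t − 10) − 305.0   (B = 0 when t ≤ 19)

At 2225 K (t = 22.25):
  B = 138.5·ln(22.25 − 10) − 305.0 = 138.5·ln 12.25 − 305.0 = 138.5·2.5055 − 305.0 = 42.015.
At 3287 K (t = 32.87):
  B = 138.5·ln(32.87 − 10) − 305.0 = 138.5·ln 22.87 − 305.0 = 138.5·3.1298 − 305.0 = 128.481.
Gain = 128.481 / 42.015 = 3.0580 → 3.058.

3.058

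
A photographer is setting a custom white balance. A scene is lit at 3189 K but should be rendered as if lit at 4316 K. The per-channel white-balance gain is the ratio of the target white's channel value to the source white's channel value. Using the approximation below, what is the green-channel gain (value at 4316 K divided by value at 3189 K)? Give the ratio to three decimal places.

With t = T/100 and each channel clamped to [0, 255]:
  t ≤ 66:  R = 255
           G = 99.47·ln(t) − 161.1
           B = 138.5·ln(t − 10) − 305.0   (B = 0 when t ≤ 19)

1.164

At 3189 K (t = 31.89):
  G = 99.47·ln 31.89 − 161.1 = 99.47·3.4623 − 161.1 = 183.294.
At 4316 K (t = 43.16):
  G = 99.47·ln 43.16 − 161.1 = 99.47·3.7649 − 161.1 = 213.396.
Gain = 213.396 / 183.294 = 1.1642 → 1.164.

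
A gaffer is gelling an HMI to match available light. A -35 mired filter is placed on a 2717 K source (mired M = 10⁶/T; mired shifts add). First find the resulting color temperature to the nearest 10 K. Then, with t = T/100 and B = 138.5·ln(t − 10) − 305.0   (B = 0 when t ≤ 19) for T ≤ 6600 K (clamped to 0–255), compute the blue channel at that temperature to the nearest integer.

M_in = 10⁶/2717 = 368.05; M_out = 368.05 + (-35) = 333.05.
T_out = 10⁶/333.05 = 3002.5 K → 3000 K; t = 30.
B = 138.5·ln(30 − 10) − 305.0 = 138.5·ln 20 − 305.0 = 138.5·2.9957 − 305.0 = 109.909.
Rounded: 110.

110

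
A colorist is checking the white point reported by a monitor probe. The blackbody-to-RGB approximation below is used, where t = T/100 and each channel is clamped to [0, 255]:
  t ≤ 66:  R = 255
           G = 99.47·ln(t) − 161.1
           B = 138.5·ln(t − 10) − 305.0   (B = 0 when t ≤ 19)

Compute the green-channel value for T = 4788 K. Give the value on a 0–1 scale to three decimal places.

0.877

t = 4788/100 = 47.88; the t ≤ 66 branch applies.
G = 99.47·ln 47.88 − 161.1 = 99.47·3.8687 − 161.1 = 223.719.
On a 0–1 scale: 223.719/255 = 0.8773 → 0.877.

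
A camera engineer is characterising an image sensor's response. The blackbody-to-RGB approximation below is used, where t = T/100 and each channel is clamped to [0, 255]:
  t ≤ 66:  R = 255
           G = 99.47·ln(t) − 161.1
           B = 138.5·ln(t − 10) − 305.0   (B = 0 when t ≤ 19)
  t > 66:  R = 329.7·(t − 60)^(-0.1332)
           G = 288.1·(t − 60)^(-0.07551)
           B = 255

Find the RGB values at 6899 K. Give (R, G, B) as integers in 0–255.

t = 6899/100 = 68.99; the t > 66 branch applies.
R = 329.7·(68.99 − 60)^(-0.1332) = 329.7·8.99^(-0.1332) = 329.7·0.74638 = 246.081.
G = 288.1·(68.99 − 60)^(-0.07551) = 288.1·8.99^(-0.07551) = 288.1·0.84719 = 244.076.
B = 255 by definition for t > 66.
Rounded: (246, 244, 255).

(246, 244, 255)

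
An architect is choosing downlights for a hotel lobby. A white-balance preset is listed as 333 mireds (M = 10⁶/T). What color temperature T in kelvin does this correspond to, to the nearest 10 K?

T = 10⁶ / 333 = 3003.00 K → 3000 K.

3000 K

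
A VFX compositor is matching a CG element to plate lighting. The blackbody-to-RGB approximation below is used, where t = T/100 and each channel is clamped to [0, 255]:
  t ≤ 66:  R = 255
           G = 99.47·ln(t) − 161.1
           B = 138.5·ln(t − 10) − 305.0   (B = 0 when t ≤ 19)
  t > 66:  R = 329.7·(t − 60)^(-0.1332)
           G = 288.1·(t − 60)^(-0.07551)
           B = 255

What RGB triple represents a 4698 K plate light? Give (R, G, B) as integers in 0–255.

(255, 222, 195)

t = 4698/100 = 46.98; the t ≤ 66 branch applies.
R = 255 by definition for t ≤ 66.
G = 99.47·ln 46.98 − 161.1 = 99.47·3.8497 − 161.1 = 221.832.
B = 138.5·ln(46.98 − 10) − 305.0 = 138.5·ln 36.98 − 305.0 = 138.5·3.6104 − 305.0 = 195.037.
Rounded: (255, 222, 195).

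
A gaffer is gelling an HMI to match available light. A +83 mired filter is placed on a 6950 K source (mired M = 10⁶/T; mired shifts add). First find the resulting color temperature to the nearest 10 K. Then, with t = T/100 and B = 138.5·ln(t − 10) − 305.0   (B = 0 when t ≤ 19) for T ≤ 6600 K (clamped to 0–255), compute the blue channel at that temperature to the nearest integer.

M_in = 10⁶/6950 = 143.88; M_out = 143.88 + (+83) = 226.88.
T_out = 10⁶/226.88 = 4407.5 K → 4410 K; t = 44.1.
B = 138.5·ln(44.1 − 10) − 305.0 = 138.5·ln 34.1 − 305.0 = 138.5·3.5293 − 305.0 = 183.808.
Rounded: 184.

184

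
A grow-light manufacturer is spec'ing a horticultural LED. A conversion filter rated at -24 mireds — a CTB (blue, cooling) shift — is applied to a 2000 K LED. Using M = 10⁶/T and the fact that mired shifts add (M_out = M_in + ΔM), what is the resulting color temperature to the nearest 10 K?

2100 K

M_in = 10⁶/2000 = 500.00 mireds.
M_out = 500.00 + (-24) = 476.00 mireds.
T_out = 10⁶/476.00 = 2100.8 K → 2100 K.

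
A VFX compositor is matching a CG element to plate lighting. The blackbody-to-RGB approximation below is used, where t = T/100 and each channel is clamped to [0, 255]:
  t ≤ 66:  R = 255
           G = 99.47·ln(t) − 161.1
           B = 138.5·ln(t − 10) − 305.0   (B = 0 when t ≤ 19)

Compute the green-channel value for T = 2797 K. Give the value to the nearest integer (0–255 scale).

170

t = 2797/100 = 27.97; the t ≤ 66 branch applies.
G = 99.47·ln 27.97 − 161.1 = 99.47·3.3311 − 161.1 = 170.248.
Rounded: 170.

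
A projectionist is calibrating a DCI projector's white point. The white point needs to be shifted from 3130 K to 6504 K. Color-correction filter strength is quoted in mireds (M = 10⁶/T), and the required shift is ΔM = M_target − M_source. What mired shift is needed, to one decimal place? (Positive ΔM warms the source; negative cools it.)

-165.7 mireds

M_source = 10⁶/3130 = 319.489; M_target = 10⁶/6504 = 153.752.
ΔM = 153.752 − 319.489 = -165.737 → -165.7 mireds, a cooling shift.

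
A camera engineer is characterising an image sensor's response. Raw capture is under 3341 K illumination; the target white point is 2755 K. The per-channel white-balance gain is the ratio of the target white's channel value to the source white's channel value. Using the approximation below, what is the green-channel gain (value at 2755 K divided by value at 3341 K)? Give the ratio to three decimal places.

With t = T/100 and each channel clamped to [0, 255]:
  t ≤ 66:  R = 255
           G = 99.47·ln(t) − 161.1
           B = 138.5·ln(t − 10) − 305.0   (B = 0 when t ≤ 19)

0.898

At 3341 K (t = 33.41):
  G = 99.47·ln 33.41 − 161.1 = 99.47·3.5089 − 161.1 = 187.926.
At 2755 K (t = 27.55):
  G = 99.47·ln 27.55 − 161.1 = 99.47·3.3160 − 161.1 = 168.743.
Gain = 168.743 / 187.926 = 0.8979 → 0.898.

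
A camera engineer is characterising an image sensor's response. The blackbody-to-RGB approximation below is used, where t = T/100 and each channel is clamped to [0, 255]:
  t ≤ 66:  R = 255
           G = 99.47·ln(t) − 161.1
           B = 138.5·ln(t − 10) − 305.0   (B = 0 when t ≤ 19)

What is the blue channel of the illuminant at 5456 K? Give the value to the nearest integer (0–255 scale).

t = 5456/100 = 54.56; the t ≤ 66 branch applies.
B = 138.5·ln(54.56 − 10) − 305.0 = 138.5·ln 44.56 − 305.0 = 138.5·3.7968 − 305.0 = 220.862.
Rounded: 221.

221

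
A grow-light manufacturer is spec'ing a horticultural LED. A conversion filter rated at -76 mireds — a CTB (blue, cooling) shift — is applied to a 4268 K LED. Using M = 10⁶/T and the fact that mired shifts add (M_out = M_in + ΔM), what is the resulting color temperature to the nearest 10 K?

6320 K

M_in = 10⁶/4268 = 234.30 mireds.
M_out = 234.30 + (-76) = 158.30 mireds.
T_out = 10⁶/158.30 = 6317.0 K → 6320 K.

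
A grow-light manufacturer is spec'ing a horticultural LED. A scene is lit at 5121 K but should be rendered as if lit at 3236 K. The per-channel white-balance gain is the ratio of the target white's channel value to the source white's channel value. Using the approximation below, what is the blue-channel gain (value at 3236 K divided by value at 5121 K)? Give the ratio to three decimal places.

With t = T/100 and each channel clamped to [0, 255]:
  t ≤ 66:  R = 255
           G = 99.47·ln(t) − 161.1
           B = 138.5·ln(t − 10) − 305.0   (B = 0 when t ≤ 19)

0.597

At 5121 K (t = 51.21):
  B = 138.5·ln(51.21 − 10) − 305.0 = 138.5·ln 41.21 − 305.0 = 138.5·3.7187 − 305.0 = 210.037.
At 3236 K (t = 32.36):
  B = 138.5·ln(32.36 − 10) − 305.0 = 138.5·ln 22.36 − 305.0 = 138.5·3.1073 − 305.0 = 125.357.
Gain = 125.357 / 210.037 = 0.5968 → 0.597.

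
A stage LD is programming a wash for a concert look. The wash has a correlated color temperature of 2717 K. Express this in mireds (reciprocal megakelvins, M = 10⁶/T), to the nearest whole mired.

368 mireds

M = 10⁶ / 2717 = 368.053 → 368 mireds.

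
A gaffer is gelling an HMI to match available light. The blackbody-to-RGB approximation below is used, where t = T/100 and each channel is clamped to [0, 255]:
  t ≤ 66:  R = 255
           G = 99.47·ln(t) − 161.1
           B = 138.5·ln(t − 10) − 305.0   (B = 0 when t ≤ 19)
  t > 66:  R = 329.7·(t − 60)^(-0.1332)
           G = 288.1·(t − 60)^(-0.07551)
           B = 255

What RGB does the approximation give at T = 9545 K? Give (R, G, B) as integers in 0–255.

t = 9545/100 = 95.45; the t > 66 branch applies.
R = 329.7·(95.45 − 60)^(-0.1332) = 329.7·35.45^(-0.1332) = 329.7·0.62171 = 204.979.
G = 288.1·(95.45 − 60)^(-0.07551) = 288.1·35.45^(-0.07551) = 288.1·0.76382 = 220.055.
B = 255 by definition for t > 66.
Rounded: (205, 220, 255).

(205, 220, 255)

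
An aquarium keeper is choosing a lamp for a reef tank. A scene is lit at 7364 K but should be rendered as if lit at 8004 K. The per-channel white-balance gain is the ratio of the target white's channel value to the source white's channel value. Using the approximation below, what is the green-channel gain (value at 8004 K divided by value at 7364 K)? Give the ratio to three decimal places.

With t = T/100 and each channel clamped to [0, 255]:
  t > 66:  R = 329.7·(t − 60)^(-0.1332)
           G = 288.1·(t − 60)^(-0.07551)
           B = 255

0.971

At 7364 K (t = 73.64):
  G = 288.1·(73.64 − 60)^(-0.07551) = 288.1·13.64^(-0.07551) = 288.1·0.82094 = 236.512.
At 8004 K (t = 80.04):
  G = 288.1·(80.04 − 60)^(-0.07551) = 288.1·20.04^(-0.07551) = 288.1·0.79743 = 229.740.
Gain = 229.740 / 236.512 = 0.9714 → 0.971.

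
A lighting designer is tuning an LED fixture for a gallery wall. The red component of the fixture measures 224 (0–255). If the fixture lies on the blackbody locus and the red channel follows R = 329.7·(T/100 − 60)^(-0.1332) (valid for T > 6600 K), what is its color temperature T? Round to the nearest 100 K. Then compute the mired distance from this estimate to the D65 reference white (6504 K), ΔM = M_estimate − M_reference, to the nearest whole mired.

(t − 60)^(-0.1332) = 224/329.7 = 0.67941.
t − 60 = 0.67941^(1/-0.1332) = 0.67941^(-7.508) = 18.209, so t = 78.209.
T = 100·t = 7821 K → 7800 K to the nearest 100 K.
M_estimate = 10⁶/7800 = 128.21; M_reference = 10⁶/6504 = 153.75.
ΔM = 128.21 − 153.75 = -25.55 → -26 mireds.

-26 mireds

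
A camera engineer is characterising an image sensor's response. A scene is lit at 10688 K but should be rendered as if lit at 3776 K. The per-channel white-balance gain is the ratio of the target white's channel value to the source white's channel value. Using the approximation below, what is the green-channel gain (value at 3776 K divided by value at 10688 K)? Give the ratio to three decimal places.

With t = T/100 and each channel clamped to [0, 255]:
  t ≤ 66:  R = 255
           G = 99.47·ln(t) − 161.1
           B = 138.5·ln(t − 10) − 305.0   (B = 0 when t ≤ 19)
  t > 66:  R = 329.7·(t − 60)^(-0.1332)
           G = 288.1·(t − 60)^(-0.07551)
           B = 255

At 10688 K (t = 106.88):
  G = 288.1·(106.88 − 60)^(-0.07551) = 288.1·46.88^(-0.07551) = 288.1·0.74787 = 215.460.
At 3776 K (t = 37.76):
  G = 99.47·ln 37.76 − 161.1 = 99.47·3.6313 − 161.1 = 200.100.
Gain = 200.100 / 215.460 = 0.9287 → 0.929.

0.929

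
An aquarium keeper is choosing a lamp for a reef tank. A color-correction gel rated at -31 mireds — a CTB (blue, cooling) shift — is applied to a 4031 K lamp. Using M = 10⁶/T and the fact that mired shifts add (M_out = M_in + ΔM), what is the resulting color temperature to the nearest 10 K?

4610 K

M_in = 10⁶/4031 = 248.08 mireds.
M_out = 248.08 + (-31) = 217.08 mireds.
T_out = 10⁶/217.08 = 4606.7 K → 4610 K.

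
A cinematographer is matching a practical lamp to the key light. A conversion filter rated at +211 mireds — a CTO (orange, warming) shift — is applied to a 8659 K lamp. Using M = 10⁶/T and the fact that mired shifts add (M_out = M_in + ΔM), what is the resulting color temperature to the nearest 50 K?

3050 K

M_in = 10⁶/8659 = 115.49 mireds.
M_out = 115.49 + (+211) = 326.49 mireds.
T_out = 10⁶/326.49 = 3062.9 K → 3050 K.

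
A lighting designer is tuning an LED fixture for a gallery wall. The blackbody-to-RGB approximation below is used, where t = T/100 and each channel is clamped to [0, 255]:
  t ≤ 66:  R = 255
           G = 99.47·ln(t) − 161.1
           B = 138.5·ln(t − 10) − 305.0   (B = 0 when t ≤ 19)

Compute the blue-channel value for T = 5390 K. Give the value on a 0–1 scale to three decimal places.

0.858

t = 5390/100 = 53.9; the t ≤ 66 branch applies.
B = 138.5·ln(53.9 − 10) − 305.0 = 138.5·ln 43.9 − 305.0 = 138.5·3.7819 − 305.0 = 218.795.
On a 0–1 scale: 218.795/255 = 0.8580 → 0.858.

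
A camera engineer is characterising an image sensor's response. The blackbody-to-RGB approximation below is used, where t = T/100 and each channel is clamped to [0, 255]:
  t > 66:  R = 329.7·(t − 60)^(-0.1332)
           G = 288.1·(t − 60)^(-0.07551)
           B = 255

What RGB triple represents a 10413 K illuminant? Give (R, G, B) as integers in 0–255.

t = 10413/100 = 104.13; the t > 66 branch applies.
R = 329.7·(104.13 − 60)^(-0.1332) = 329.7·44.13^(-0.1332) = 329.7·0.60384 = 199.086.
G = 288.1·(104.13 − 60)^(-0.07551) = 288.1·44.13^(-0.07551) = 288.1·0.75129 = 216.446.
B = 255 by definition for t > 66.
Rounded: (199, 216, 255).

(199, 216, 255)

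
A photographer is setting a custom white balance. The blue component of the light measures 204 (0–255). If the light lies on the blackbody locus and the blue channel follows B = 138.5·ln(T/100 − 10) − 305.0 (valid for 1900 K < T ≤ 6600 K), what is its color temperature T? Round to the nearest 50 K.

4950 K

ln(t − 10) = (204 + 305.0) / 138.5 = 3.6751.
t − 10 = e^3.6751 = 39.452, so t = 49.452.
T = 100·t = 4945 K → 4950 K to the nearest 50 K.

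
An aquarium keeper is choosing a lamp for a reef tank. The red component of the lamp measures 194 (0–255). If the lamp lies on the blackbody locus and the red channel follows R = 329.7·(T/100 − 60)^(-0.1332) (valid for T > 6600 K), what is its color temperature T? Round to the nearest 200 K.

11400 K

(t − 60)^(-0.1332) = 194/329.7 = 0.58841.
t − 60 = 0.58841^(1/-0.1332) = 0.58841^(-7.508) = 53.593, so t = 113.593.
T = 100·t = 11359 K → 11400 K to the nearest 200 K.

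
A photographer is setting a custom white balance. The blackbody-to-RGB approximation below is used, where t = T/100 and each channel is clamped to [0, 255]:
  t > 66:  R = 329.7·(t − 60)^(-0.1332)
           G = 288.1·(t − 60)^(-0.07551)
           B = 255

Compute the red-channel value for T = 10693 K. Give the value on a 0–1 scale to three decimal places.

t = 10693/100 = 106.93; the t > 66 branch applies.
R = 329.7·(106.93 − 60)^(-0.1332) = 329.7·46.93^(-0.1332) = 329.7·0.59891 = 197.461.
On a 0–1 scale: 197.461/255 = 0.7744 → 0.774.

0.774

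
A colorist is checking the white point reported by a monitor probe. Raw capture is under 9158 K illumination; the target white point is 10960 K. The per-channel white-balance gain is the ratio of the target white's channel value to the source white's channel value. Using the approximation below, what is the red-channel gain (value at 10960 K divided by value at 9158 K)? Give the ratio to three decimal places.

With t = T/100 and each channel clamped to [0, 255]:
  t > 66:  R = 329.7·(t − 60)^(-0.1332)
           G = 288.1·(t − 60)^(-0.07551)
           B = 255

0.942

At 9158 K (t = 91.58):
  R = 329.7·(91.58 − 60)^(-0.1332) = 329.7·31.58^(-0.1332) = 329.7·0.63136 = 208.160.
At 10960 K (t = 109.6):
  R = 329.7·(109.6 − 60)^(-0.1332) = 329.7·49.6^(-0.1332) = 329.7·0.59451 = 196.011.
Gain = 196.011 / 208.160 = 0.9416 → 0.942.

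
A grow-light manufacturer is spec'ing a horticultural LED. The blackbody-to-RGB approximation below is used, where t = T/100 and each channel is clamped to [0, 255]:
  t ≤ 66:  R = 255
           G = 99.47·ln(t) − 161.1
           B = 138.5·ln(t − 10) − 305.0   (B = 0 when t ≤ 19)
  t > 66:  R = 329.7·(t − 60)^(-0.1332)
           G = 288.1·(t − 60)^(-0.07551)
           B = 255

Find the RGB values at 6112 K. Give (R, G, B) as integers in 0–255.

(255, 248, 240)

t = 6112/100 = 61.12; the t ≤ 66 branch applies.
R = 255 by definition for t ≤ 66.
G = 99.47·ln 61.12 − 161.1 = 99.47·4.1128 − 161.1 = 248.004.
B = 138.5·ln(61.12 − 10) − 305.0 = 138.5·ln 51.12 − 305.0 = 138.5·3.9342 − 305.0 = 239.883.
Rounded: (255, 248, 240).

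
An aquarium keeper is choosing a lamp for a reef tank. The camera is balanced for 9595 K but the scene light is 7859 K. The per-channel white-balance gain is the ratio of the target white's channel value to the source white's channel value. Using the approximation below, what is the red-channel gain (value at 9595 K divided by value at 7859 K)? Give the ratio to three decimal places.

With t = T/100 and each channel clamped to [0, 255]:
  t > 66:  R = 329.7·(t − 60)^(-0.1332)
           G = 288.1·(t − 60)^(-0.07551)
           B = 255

0.916

At 7859 K (t = 78.59):
  R = 329.7·(78.59 − 60)^(-0.1332) = 329.7·18.59^(-0.1332) = 329.7·0.67754 = 223.383.
At 9595 K (t = 95.95):
  R = 329.7·(95.95 − 60)^(-0.1332) = 329.7·35.95^(-0.1332) = 329.7·0.62056 = 204.597.
Gain = 204.597 / 223.383 = 0.9159 → 0.916.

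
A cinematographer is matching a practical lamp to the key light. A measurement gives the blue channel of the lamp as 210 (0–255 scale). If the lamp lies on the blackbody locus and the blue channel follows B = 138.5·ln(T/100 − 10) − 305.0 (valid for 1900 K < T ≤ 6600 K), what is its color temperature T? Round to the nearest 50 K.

5100 K

ln(t − 10) = (210 + 305.0) / 138.5 = 3.7184.
t − 10 = e^3.7184 = 41.199, so t = 51.199.
T = 100·t = 5120 K → 5100 K to the nearest 50 K.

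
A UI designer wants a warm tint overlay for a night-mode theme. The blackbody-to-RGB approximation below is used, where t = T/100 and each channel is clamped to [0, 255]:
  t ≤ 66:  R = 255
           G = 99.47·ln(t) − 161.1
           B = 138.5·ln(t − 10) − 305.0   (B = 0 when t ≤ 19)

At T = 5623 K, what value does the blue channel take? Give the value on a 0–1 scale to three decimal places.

t = 5623/100 = 56.23; the t ≤ 66 branch applies.
B = 138.5·ln(56.23 − 10) − 305.0 = 138.5·ln 46.23 − 305.0 = 138.5·3.8336 − 305.0 = 225.958.
On a 0–1 scale: 225.958/255 = 0.8861 → 0.886.

0.886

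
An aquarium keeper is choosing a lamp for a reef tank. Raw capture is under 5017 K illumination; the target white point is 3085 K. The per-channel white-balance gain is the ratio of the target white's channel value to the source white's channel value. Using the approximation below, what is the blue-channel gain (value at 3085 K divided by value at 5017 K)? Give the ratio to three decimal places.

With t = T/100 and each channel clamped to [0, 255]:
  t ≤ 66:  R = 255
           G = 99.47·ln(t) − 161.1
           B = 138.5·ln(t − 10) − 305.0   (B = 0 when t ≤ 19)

0.560

At 5017 K (t = 50.17):
  B = 138.5·ln(50.17 − 10) − 305.0 = 138.5·ln 40.17 − 305.0 = 138.5·3.6931 − 305.0 = 206.497.
At 3085 K (t = 30.85):
  B = 138.5·ln(30.85 − 10) − 305.0 = 138.5·ln 20.85 − 305.0 = 138.5·3.0374 − 305.0 = 115.674.
Gain = 115.674 / 206.497 = 0.5602 → 0.560.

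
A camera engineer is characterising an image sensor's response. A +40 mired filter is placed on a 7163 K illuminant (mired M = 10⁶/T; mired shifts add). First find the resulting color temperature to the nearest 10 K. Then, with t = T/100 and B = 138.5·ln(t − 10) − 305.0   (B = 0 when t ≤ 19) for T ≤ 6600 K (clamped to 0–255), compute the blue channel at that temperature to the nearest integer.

M_in = 10⁶/7163 = 139.61; M_out = 139.61 + (+40) = 179.61.
T_out = 10⁶/179.61 = 5567.7 K → 5570 K; t = 55.7.
B = 138.5·ln(55.7 − 10) − 305.0 = 138.5·ln 45.7 − 305.0 = 138.5·3.8221 − 305.0 = 224.361.
Rounded: 224.

224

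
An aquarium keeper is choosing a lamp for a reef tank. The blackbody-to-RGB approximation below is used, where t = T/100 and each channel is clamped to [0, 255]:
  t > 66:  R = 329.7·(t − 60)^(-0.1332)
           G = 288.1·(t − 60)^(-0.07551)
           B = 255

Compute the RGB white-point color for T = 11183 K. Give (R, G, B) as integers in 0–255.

t = 11183/100 = 111.83; the t > 66 branch applies.
R = 329.7·(111.83 − 60)^(-0.1332) = 329.7·51.83^(-0.1332) = 329.7·0.59104 = 194.866.
G = 288.1·(111.83 − 60)^(-0.07551) = 288.1·51.83^(-0.07551) = 288.1·0.74222 = 213.833.
B = 255 by definition for t > 66.
Rounded: (195, 214, 255).

(195, 214, 255)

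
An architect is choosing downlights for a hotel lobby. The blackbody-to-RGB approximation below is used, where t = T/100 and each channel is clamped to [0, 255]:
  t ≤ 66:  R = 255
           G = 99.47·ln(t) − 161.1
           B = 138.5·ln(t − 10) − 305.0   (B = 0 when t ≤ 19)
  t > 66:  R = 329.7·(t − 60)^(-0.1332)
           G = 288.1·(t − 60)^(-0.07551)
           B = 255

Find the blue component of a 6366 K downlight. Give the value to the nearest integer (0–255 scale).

247

t = 6366/100 = 63.66; the t ≤ 66 branch applies.
B = 138.5·ln(63.66 − 10) − 305.0 = 138.5·ln 53.66 − 305.0 = 138.5·3.9827 − 305.0 = 246.599.
Rounded: 247.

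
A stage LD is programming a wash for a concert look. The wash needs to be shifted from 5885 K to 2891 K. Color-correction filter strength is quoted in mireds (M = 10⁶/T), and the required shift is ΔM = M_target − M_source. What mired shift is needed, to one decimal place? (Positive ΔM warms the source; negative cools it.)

M_source = 10⁶/5885 = 169.924; M_target = 10⁶/2891 = 345.901.
ΔM = 345.901 − 169.924 = 175.978 → +176.0 mireds, a warming shift.

+176.0 mireds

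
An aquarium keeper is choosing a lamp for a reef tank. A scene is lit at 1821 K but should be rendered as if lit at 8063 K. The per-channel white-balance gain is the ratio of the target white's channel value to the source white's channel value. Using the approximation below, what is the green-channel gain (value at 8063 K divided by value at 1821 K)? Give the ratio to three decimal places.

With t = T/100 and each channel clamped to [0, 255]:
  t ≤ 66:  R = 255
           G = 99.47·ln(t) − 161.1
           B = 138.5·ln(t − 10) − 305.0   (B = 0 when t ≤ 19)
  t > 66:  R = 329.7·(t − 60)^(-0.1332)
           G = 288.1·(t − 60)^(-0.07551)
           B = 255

1.797

At 1821 K (t = 18.21):
  G = 99.47·ln 18.21 − 161.1 = 99.47·2.9020 − 161.1 = 127.559.
At 8063 K (t = 80.63):
  G = 288.1·(80.63 − 60)^(-0.07551) = 288.1·20.63^(-0.07551) = 288.1·0.79569 = 229.237.
Gain = 229.237 / 127.559 = 1.7971 → 1.797.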